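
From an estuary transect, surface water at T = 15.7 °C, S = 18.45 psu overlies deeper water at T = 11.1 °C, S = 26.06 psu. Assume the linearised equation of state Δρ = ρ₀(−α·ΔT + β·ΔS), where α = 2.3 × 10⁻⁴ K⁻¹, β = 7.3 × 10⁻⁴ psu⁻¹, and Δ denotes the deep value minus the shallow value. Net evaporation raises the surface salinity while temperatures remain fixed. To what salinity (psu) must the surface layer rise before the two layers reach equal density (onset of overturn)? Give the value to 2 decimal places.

27.51 psu

Neutral buoyancy requires −α(T_deep − T_surf) + β(S_deep − S_surf′) = 0.
S_surf′ = S_deep − (α/β)·ΔT = 26.06 − (2.3 × 10⁻⁴/7.3 × 10⁻⁴)·(-4.6) = 27.5093 psu.
Increase required: 27.5093 − 18.45 = 9.0593 psu.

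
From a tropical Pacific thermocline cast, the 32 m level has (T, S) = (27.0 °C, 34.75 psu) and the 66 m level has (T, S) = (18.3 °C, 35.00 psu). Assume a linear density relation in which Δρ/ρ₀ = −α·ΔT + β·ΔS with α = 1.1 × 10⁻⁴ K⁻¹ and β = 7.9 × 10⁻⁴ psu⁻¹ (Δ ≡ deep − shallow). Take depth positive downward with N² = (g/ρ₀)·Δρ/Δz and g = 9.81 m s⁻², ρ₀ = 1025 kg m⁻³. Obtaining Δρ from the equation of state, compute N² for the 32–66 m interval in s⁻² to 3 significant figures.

3.33 × 10⁻⁴ s⁻²

ΔT = -8.7 K, ΔS = +0.25 psu (deep − shallow).
Δρ/ρ₀ = −αΔT + βΔS = 9.57 × 10⁻⁴ + 1.975 × 10⁻⁴ = 1.1545 × 10⁻³, so Δρ ≈ 1.183 kg m⁻³.
N² = (g/ρ₀)·Δρ/Δz = g·(Δρ/ρ₀)/Δz = 9.81 × 1.1545 × 10⁻³ / 34 = 3.3311 × 10⁻⁴ s⁻² ≈ 3.33 × 10⁻⁴ s⁻².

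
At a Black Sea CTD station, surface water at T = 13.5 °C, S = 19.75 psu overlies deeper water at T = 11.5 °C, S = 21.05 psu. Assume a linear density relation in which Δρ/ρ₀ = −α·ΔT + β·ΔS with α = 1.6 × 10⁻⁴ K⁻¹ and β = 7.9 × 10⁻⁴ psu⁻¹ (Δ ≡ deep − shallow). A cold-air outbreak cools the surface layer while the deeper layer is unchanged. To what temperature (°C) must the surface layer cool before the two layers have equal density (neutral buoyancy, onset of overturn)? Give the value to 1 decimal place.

Neutral buoyancy requires Δρ = 0, i.e. −α(T_deep − T_surf′) + β(S_deep − S_surf) = 0.
T_surf′ = T_deep − (β/α)·ΔS = 11.5 − (7.9 × 10⁻⁴/1.6 × 10⁻⁴)·(+1.30) = 5.081 °C.
Cooling required: 13.5 − (5.081) = 8.419 °C.

5.1 °C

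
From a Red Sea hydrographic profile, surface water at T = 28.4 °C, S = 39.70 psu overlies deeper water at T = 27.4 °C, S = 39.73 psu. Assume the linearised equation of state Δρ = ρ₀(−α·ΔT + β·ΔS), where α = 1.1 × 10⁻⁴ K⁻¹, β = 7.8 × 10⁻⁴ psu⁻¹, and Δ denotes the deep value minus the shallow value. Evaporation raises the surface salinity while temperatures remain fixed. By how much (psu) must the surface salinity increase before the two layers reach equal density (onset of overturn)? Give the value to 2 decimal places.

Neutral buoyancy requires −α(T_deep − T_surf) + β(S_deep − S_surf′) = 0.
S_surf′ = S_deep − (α/β)·ΔT = 39.73 − (1.1 × 10⁻⁴/7.8 × 10⁻⁴)·(-1.0) = 39.8710 psu.
Increase required: 39.8710 − 39.70 = 0.1710 psu.

0.17 psu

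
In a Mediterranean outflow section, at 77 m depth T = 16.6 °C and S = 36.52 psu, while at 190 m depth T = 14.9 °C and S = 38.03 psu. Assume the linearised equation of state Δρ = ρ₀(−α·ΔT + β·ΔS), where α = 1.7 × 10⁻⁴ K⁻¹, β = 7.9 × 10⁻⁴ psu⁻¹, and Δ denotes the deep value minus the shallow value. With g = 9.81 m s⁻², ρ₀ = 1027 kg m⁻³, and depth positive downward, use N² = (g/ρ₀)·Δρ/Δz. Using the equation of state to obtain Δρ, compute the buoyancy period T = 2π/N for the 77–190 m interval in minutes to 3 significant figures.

ΔT = -1.7 K, ΔS = +1.51 psu (deep − shallow).
Δρ/ρ₀ = −αΔT + βΔS = 2.89 × 10⁻⁴ + 1.1929 × 10⁻³ = 1.4819 × 10⁻³, so Δρ ≈ 1.522 kg m⁻³.
N² = (g/ρ₀)·Δρ/Δz = g·(Δρ/ρ₀)/Δz = 9.81 × 1.4819 × 10⁻³ / 113 = 1.2865 × 10⁻⁴ s⁻².
N = √(1.2865 × 10⁻⁴) = 0.011342 rad s⁻¹ → T = 2π/N = 553.98 s = 9.2330 min ≈ 9.23 min.

9.23 min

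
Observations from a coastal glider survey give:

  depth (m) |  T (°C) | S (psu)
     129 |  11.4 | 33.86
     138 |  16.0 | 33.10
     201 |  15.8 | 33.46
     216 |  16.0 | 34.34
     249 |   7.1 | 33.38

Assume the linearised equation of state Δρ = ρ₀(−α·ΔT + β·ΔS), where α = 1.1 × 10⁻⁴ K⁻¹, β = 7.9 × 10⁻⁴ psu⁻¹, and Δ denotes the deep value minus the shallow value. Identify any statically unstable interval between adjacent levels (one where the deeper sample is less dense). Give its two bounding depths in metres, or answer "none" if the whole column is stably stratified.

Evaluate Δρ/ρ₀ = −αΔT + βΔS across each adjacent pair:
  129–138 m: −αΔT+βΔS = −(1.1 × 10⁻⁴)(+4.6)+(7.9 × 10⁻⁴)(-0.76) = -1.1 × 10⁻³ → UNSTABLE
  138–201 m: −αΔT+βΔS = −(1.1 × 10⁻⁴)(-0.2)+(7.9 × 10⁻⁴)(+0.36) = 3.1 × 10⁻⁴ → stable
  201–216 m: −αΔT+βΔS = −(1.1 × 10⁻⁴)(+0.2)+(7.9 × 10⁻⁴)(+0.88) = 6.7 × 10⁻⁴ → stable
  216–249 m: −αΔT+βΔS = −(1.1 × 10⁻⁴)(-8.9)+(7.9 × 10⁻⁴)(-0.96) = 2.2 × 10⁻⁴ → stable
The 129–138 m interval has Δρ < 0: lighter water underlies denser water.

129–138 m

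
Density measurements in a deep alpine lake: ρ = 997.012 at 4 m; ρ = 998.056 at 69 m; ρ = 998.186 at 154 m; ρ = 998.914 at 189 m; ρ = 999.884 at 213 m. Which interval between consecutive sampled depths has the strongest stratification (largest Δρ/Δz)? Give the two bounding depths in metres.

189–213 m

Compute the density gradient over each adjacent pair:
  4–69 m: Δρ/Δz = 1.044/65 = 0.016 kg m⁻⁴
  69–154 m: Δρ/Δz = 0.130/85 = 1.5 × 10⁻³ kg m⁻⁴
  154–189 m: Δρ/Δz = 0.728/35 = 0.021 kg m⁻⁴
  189–213 m: Δρ/Δz = 0.970/24 = 0.040 kg m⁻⁴
The largest gradient is in the 189–213 m interval — the pycnocline.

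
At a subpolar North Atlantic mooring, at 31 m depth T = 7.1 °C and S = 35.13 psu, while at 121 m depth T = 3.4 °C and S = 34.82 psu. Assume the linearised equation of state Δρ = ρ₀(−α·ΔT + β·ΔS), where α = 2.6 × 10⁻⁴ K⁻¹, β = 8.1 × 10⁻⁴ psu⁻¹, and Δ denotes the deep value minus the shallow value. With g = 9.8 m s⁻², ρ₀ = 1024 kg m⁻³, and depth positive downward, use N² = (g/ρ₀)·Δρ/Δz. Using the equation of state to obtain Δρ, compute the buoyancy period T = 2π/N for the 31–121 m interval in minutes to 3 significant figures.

11.9 min

ΔT = -3.7 K, ΔS = -0.31 psu (deep − shallow).
Δρ/ρ₀ = −αΔT + βΔS = 9.62 × 10⁻⁴ − 2.511 × 10⁻⁴ = 7.109 × 10⁻⁴, so Δρ ≈ 0.7280 kg m⁻³.
N² = (g/ρ₀)·Δρ/Δz = g·(Δρ/ρ₀)/Δz = 9.8 × 7.109 × 10⁻⁴ / 90 = 7.7409 × 10⁻⁵ s⁻².
N = √(7.7409 × 10⁻⁵) = 8.7982 × 10⁻³ rad s⁻¹ → T = 2π/N = 714.14 s = 11.902 min ≈ 11.9 min.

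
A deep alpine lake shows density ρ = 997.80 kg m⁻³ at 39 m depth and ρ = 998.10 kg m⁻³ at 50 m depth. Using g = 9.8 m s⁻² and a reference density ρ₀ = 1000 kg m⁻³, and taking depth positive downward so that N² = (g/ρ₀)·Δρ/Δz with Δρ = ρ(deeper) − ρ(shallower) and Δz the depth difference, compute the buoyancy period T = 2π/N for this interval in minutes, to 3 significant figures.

Δρ = 998.10 − 997.80 = 0.30 kg m⁻³ over Δz = 50 − 39 = 11 m.
N² = (9.8/1000) × (0.30/11) = 2.6727 × 10⁻⁴ s⁻².
N = √(2.6727 × 10⁻⁴) = 0.016348 rad s⁻¹, so T = 2π/N = 384.34 s = 6.4057 min ≈ 6.41 min.

6.41 min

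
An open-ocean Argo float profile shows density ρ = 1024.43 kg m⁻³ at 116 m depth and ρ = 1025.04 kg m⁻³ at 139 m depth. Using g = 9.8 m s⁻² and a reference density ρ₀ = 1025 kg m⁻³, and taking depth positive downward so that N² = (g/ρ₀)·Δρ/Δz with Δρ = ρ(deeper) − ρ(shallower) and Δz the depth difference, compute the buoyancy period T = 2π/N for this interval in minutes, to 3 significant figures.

Δρ = 1025.04 − 1024.43 = 0.61 kg m⁻³ over Δz = 139 − 116 = 23 m.
N² = (9.8/1025) × (0.61/23) = 2.5357 × 10⁻⁴ s⁻².
N = √(2.5357 × 10⁻⁴) = 0.015924 rad s⁻¹, so T = 2π/N = 394.57 s = 6.5762 min ≈ 6.58 min.

6.58 min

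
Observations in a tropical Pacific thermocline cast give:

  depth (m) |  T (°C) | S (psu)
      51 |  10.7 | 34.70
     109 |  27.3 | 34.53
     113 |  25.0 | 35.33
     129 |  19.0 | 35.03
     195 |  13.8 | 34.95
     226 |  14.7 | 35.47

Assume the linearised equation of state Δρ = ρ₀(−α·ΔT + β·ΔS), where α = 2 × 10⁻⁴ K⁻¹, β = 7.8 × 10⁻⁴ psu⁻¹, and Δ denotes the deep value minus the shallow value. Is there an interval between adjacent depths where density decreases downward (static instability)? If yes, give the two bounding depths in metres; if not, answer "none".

Evaluate Δρ/ρ₀ = −αΔT + βΔS across each adjacent pair:
  51–109 m: −αΔT+βΔS = −(2 × 10⁻⁴)(+16.6)+(7.8 × 10⁻⁴)(-0.17) = -3.5 × 10⁻³ → UNSTABLE
  109–113 m: −αΔT+βΔS = −(2 × 10⁻⁴)(-2.3)+(7.8 × 10⁻⁴)(+0.80) = 1.1 × 10⁻³ → stable
  113–129 m: −αΔT+βΔS = −(2 × 10⁻⁴)(-6.0)+(7.8 × 10⁻⁴)(-0.30) = 9.7 × 10⁻⁴ → stable
  129–195 m: −αΔT+βΔS = −(2 × 10⁻⁴)(-5.2)+(7.8 × 10⁻⁴)(-0.08) = 9.8 × 10⁻⁴ → stable
  195–226 m: −αΔT+βΔS = −(2 × 10⁻⁴)(+0.9)+(7.8 × 10⁻⁴)(+0.52) = 2.3 × 10⁻⁴ → stable
The 51–109 m interval has Δρ < 0: lighter water underlies denser water.

51–109 m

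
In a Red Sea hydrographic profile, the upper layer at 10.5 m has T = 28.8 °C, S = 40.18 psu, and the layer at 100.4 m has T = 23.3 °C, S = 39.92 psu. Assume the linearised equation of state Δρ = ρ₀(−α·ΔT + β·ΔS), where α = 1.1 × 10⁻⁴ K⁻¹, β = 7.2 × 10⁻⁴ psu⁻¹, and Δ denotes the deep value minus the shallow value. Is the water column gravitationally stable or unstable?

ΔT = 23.3 − 28.8 = -5.5 K and ΔS = 39.92 − 40.18 = -0.26 psu (deep − shallow).
−αΔT = 6.05 × 10⁻⁴; βΔS = -1.872 × 10⁻⁴; sum Δρ/ρ₀ = 4.178 × 10⁻⁴.
Δρ/ρ₀ > 0, so Δρ > 0: deeper water is denser → statically stable.

stable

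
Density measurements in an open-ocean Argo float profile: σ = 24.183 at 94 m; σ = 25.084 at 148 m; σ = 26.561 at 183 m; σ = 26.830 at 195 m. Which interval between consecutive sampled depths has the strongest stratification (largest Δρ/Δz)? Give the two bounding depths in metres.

Compute the density gradient over each adjacent pair:
  94–148 m: Δρ/Δz = 0.901/54 = 0.017 kg m⁻⁴
  148–183 m: Δρ/Δz = 1.477/35 = 0.042 kg m⁻⁴
  183–195 m: Δρ/Δz = 0.269/12 = 0.022 kg m⁻⁴
The largest gradient is in the 148–183 m interval — the pycnocline.

148–183 m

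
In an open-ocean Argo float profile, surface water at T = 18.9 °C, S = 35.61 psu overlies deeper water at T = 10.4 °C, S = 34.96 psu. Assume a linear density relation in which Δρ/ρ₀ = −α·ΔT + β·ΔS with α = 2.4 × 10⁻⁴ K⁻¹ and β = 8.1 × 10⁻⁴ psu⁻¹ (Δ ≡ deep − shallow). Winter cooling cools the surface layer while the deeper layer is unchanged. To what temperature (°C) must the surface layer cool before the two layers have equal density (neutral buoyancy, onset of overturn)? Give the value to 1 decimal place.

Neutral buoyancy requires Δρ = 0, i.e. −α(T_deep − T_surf′) + β(S_deep − S_surf) = 0.
T_surf′ = T_deep − (β/α)·ΔS = 10.4 − (8.1 × 10⁻⁴/2.4 × 10⁻⁴)·(-0.65) = 12.594 °C.
Cooling required: 18.9 − (12.594) = 6.306 °C.

12.6 °C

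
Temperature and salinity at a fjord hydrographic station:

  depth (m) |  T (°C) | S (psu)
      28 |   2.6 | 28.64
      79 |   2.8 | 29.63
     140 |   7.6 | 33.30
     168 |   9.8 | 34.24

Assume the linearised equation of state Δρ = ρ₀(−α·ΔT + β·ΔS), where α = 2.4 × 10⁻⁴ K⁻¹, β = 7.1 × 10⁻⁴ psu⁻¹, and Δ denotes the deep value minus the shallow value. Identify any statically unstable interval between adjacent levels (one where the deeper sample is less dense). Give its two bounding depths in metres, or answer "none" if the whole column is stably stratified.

Evaluate Δρ/ρ₀ = −αΔT + βΔS across each adjacent pair:
  28–79 m: −αΔT+βΔS = −(2.4 × 10⁻⁴)(+0.2)+(7.1 × 10⁻⁴)(+0.99) = 6.5 × 10⁻⁴ → stable
  79–140 m: −αΔT+βΔS = −(2.4 × 10⁻⁴)(+4.8)+(7.1 × 10⁻⁴)(+3.67) = 1.5 × 10⁻³ → stable
  140–168 m: −αΔT+βΔS = −(2.4 × 10⁻⁴)(+2.2)+(7.1 × 10⁻⁴)(+0.94) = 1.4 × 10⁻⁴ → stable
Every interval has Δρ > 0: the column is stably stratified throughout.

none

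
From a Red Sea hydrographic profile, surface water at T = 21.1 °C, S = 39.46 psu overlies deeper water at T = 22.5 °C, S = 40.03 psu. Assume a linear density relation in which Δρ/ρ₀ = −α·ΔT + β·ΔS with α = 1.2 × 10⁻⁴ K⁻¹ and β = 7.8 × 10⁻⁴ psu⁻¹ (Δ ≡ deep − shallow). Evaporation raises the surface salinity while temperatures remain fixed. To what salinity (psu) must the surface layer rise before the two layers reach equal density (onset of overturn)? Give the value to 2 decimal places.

Neutral buoyancy requires −α(T_deep − T_surf) + β(S_deep − S_surf′) = 0.
S_surf′ = S_deep − (α/β)·ΔT = 40.03 − (1.2 × 10⁻⁴/7.8 × 10⁻⁴)·(+1.4) = 39.8146 psu.
Increase required: 39.8146 − 39.46 = 0.3546 psu.

39.81 psu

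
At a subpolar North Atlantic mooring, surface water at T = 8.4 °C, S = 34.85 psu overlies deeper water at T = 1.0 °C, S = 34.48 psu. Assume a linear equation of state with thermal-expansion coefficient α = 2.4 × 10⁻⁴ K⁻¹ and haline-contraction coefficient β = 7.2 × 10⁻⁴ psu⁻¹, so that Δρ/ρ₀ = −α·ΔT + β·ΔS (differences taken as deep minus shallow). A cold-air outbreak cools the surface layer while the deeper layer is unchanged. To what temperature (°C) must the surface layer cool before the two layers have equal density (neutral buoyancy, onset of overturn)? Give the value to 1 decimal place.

Neutral buoyancy requires Δρ = 0, i.e. −α(T_deep − T_surf′) + β(S_deep − S_surf) = 0.
T_surf′ = T_deep − (β/α)·ΔS = 1.0 − (7.2 × 10⁻⁴/2.4 × 10⁻⁴)·(-0.37) = 2.110 °C.
Cooling required: 8.4 − (2.110) = 6.290 °C.

2.1 °C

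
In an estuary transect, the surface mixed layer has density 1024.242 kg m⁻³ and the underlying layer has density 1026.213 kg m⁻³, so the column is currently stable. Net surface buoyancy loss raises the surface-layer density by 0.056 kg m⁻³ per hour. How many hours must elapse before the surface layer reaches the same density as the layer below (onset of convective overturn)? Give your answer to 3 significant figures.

35.2 hours

Density deficit of the surface layer: 1026.213 − 1024.242 = 1.971 kg m⁻³.
Required change = 1.971 / 0.056 = 35.2 hours.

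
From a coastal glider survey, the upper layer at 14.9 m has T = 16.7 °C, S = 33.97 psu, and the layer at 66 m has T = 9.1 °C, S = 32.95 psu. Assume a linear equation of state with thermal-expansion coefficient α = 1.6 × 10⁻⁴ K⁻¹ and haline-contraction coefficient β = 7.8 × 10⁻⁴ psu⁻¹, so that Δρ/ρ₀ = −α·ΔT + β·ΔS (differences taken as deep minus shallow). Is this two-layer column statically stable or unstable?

stable

ΔT = 9.1 − 16.7 = -7.6 K and ΔS = 32.95 − 33.97 = -1.02 psu (deep − shallow).
−αΔT = 1.216 × 10⁻³; βΔS = -7.956 × 10⁻⁴; sum Δρ/ρ₀ = 4.204 × 10⁻⁴.
Δρ/ρ₀ > 0, so Δρ > 0: deeper water is denser → statically stable.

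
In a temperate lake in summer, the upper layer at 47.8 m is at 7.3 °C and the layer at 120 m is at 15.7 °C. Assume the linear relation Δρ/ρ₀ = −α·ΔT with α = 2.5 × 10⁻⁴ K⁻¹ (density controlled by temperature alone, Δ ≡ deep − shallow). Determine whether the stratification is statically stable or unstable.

unstable

ΔT = 15.7 − 7.3 = +8.4 K, so Δρ/ρ₀ = −αΔT = -2.10 × 10⁻³.
Δρ/ρ₀ < 0, so Δρ < 0: deeper water is lighter → statically unstable; the column would overturn.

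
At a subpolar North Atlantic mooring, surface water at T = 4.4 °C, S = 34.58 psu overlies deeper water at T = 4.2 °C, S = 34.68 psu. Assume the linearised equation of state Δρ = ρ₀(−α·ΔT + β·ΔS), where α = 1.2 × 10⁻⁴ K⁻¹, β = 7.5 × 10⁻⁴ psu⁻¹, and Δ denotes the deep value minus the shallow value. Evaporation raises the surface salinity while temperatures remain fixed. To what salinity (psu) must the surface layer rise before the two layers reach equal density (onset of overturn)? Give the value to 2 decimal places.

Neutral buoyancy requires −α(T_deep − T_surf) + β(S_deep − S_surf′) = 0.
S_surf′ = S_deep − (α/β)·ΔT = 34.68 − (1.2 × 10⁻⁴/7.5 × 10⁻⁴)·(-0.2) = 34.7120 psu.
Increase required: 34.7120 − 34.58 = 0.1320 psu.

34.71 psu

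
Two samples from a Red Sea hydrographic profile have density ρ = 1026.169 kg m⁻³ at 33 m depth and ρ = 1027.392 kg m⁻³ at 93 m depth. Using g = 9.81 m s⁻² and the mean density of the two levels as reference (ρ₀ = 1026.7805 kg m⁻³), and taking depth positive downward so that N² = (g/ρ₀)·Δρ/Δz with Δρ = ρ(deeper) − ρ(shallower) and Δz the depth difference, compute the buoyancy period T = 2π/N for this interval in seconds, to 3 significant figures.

Δρ = 1027.392 − 1026.169 = 1.223 kg m⁻³ over Δz = 93 − 33 = 60 m.
N² = (9.81/1026.7805) × (1.223/60) = 1.9475 × 10⁻⁴ s⁻².
N = √(1.9475 × 10⁻⁴) = 0.013955 rad s⁻¹, so T = 2π/N = 450.25 s ≈ 450 s.
N² > 0, so the interval is statically stable.

450 s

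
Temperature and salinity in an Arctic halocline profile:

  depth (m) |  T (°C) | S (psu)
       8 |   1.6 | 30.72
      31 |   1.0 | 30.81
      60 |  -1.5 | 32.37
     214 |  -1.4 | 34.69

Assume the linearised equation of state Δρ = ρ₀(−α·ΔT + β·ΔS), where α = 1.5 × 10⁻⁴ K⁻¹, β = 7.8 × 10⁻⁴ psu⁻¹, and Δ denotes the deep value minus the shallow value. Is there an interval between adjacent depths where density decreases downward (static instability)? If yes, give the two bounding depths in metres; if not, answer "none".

Evaluate Δρ/ρ₀ = −αΔT + βΔS across each adjacent pair:
  8–31 m: −αΔT+βΔS = −(1.5 × 10⁻⁴)(-0.6)+(7.8 × 10⁻⁴)(+0.09) = 1.6 × 10⁻⁴ → stable
  31–60 m: −αΔT+βΔS = −(1.5 × 10⁻⁴)(-2.5)+(7.8 × 10⁻⁴)(+1.56) = 1.6 × 10⁻³ → stable
  60–214 m: −αΔT+βΔS = −(1.5 × 10⁻⁴)(+0.1)+(7.8 × 10⁻⁴)(+2.32) = 1.8 × 10⁻³ → stable
Every interval has Δρ > 0: the column is stably stratified throughout.

none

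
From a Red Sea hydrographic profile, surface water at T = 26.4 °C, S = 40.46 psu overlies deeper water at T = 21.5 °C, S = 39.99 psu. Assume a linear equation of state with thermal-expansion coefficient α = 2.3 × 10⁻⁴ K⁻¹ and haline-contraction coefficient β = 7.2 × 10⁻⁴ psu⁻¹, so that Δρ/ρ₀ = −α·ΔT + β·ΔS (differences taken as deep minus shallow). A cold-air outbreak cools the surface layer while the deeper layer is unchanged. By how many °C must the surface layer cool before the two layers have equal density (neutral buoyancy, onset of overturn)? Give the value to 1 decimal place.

Neutral buoyancy requires Δρ = 0, i.e. −α(T_deep − T_surf′) + β(S_deep − S_surf) = 0.
T_surf′ = T_deep − (β/α)·ΔS = 21.5 − (7.2 × 10⁻⁴/2.3 × 10⁻⁴)·(-0.47) = 22.971 °C.
Cooling required: 26.4 − (22.971) = 3.429 °C.

3.4 °C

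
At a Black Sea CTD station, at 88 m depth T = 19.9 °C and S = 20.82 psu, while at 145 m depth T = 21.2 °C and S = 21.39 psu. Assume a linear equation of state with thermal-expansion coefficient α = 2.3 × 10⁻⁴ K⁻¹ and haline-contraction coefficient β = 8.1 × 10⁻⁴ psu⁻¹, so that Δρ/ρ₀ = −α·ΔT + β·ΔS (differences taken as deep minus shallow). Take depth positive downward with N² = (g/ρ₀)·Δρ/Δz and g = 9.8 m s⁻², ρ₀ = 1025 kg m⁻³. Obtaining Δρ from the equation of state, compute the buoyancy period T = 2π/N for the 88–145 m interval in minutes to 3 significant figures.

19.8 min

ΔT = +1.3 K, ΔS = +0.57 psu (deep − shallow).
Δρ/ρ₀ = −αΔT + βΔS = -2.99 × 10⁻⁴ + 4.617 × 10⁻⁴ = 1.627 × 10⁻⁴, so Δρ ≈ 0.1668 kg m⁻³.
N² = (g/ρ₀)·Δρ/Δz = g·(Δρ/ρ₀)/Δz = 9.8 × 1.627 × 10⁻⁴ / 57 = 2.7973 × 10⁻⁵ s⁻².
N = √(2.7973 × 10⁻⁵) = 5.2890 × 10⁻³ rad s⁻¹ → T = 2π/N = 1.1880 × 10³ s = 19.800 min ≈ 19.8 min.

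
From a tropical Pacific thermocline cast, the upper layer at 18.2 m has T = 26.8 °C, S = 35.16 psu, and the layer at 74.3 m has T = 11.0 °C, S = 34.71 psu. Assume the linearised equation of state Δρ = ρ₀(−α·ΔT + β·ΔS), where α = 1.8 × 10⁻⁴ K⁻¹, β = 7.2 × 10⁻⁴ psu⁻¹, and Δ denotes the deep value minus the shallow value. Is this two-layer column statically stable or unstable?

stable

ΔT = 11.0 − 26.8 = -15.8 K and ΔS = 34.71 − 35.16 = -0.45 psu (deep − shallow).
−αΔT = 2.844 × 10⁻³; βΔS = -3.24 × 10⁻⁴; sum Δρ/ρ₀ = 2.52 × 10⁻³.
Δρ/ρ₀ > 0, so Δρ > 0: deeper water is denser → statically stable.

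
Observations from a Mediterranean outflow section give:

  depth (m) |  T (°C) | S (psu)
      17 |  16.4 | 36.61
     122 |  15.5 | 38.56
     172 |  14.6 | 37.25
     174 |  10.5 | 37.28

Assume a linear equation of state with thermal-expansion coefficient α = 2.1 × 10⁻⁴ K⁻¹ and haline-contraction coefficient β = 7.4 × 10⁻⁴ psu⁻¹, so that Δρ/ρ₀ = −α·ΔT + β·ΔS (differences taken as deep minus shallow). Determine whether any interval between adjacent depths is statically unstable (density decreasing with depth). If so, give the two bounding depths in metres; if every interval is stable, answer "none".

122–172 m

Evaluate Δρ/ρ₀ = −αΔT + βΔS across each adjacent pair:
  17–122 m: −αΔT+βΔS = −(2.1 × 10⁻⁴)(-0.9)+(7.4 × 10⁻⁴)(+1.95) = 1.6 × 10⁻³ → stable
  122–172 m: −αΔT+βΔS = −(2.1 × 10⁻⁴)(-0.9)+(7.4 × 10⁻⁴)(-1.31) = -7.8 × 10⁻⁴ → UNSTABLE
  172–174 m: −αΔT+βΔS = −(2.1 × 10⁻⁴)(-4.1)+(7.4 × 10⁻⁴)(+0.03) = 8.8 × 10⁻⁴ → stable
The 122–172 m interval has Δρ < 0: lighter water underlies denser water.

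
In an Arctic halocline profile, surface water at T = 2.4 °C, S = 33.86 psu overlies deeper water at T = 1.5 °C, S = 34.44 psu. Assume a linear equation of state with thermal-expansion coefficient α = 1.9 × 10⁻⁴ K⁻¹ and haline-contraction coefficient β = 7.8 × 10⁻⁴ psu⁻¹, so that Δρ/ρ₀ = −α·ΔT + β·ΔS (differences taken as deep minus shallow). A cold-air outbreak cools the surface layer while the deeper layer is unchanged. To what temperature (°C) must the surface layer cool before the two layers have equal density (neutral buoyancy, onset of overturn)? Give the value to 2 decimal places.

Neutral buoyancy requires Δρ = 0, i.e. −α(T_deep − T_surf′) + β(S_deep − S_surf) = 0.
T_surf′ = T_deep − (β/α)·ΔS = 1.5 − (7.8 × 10⁻⁴/1.9 × 10⁻⁴)·(+0.58) = -0.8811 °C.
Cooling required: 2.4 − (-0.8811) = 3.2811 °C.

-0.88 °C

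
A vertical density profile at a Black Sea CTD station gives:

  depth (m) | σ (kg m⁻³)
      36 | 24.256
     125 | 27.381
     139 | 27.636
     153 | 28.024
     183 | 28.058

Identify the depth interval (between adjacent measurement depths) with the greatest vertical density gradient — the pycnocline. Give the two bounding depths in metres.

36–125 m

Compute the density gradient over each adjacent pair:
  36–125 m: Δρ/Δz = 3.125/89 = 0.035 kg m⁻⁴
  125–139 m: Δρ/Δz = 0.255/14 = 0.018 kg m⁻⁴
  139–153 m: Δρ/Δz = 0.388/14 = 0.028 kg m⁻⁴
  153–183 m: Δρ/Δz = 0.034/30 = 1.1 × 10⁻³ kg m⁻⁴
The largest gradient is in the 36–125 m interval — the pycnocline.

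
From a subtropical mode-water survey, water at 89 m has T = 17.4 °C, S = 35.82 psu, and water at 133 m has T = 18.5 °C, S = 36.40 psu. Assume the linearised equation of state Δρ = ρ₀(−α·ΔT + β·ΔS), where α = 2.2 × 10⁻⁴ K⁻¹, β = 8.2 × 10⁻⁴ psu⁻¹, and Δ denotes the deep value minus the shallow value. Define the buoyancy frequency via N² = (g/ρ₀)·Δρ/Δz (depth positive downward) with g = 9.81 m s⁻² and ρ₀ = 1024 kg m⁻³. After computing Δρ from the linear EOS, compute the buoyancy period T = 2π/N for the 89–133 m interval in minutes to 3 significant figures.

ΔT = +1.1 K, ΔS = +0.58 psu (deep − shallow).
Δρ/ρ₀ = −αΔT + βΔS = -2.42 × 10⁻⁴ + 4.756 × 10⁻⁴ = 2.336 × 10⁻⁴, so Δρ ≈ 0.2392 kg m⁻³.
N² = (g/ρ₀)·Δρ/Δz = g·(Δρ/ρ₀)/Δz = 9.81 × 2.336 × 10⁻⁴ / 44 = 5.2082 × 10⁻⁵ s⁻².
N = √(5.2082 × 10⁻⁵) = 7.2168 × 10⁻³ rad s⁻¹ → T = 2π/N = 870.63 s = 14.511 min ≈ 14.5 min.

14.5 min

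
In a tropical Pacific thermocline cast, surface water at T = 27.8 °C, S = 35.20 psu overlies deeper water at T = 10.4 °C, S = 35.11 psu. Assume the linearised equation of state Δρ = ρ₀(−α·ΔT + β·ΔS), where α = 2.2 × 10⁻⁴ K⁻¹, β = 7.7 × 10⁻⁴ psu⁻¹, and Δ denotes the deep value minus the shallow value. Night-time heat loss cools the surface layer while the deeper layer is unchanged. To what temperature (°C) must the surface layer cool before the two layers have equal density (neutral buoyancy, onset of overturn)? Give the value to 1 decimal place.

10.7 °C

Neutral buoyancy requires Δρ = 0, i.e. −α(T_deep − T_surf′) + β(S_deep − S_surf) = 0.
T_surf′ = T_deep − (β/α)·ΔS = 10.4 − (7.7 × 10⁻⁴/2.2 × 10⁻⁴)·(-0.09) = 10.715 °C.
Cooling required: 27.8 − (10.715) = 17.085 °C.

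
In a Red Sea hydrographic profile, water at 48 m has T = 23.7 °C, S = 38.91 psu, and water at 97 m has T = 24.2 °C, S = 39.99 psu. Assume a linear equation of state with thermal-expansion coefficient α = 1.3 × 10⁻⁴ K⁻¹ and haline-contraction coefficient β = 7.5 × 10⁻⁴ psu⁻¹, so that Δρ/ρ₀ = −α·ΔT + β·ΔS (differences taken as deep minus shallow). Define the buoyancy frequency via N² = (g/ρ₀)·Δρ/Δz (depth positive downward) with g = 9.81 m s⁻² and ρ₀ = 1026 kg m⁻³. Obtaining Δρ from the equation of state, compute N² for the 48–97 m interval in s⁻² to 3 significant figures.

1.49 × 10⁻⁴ s⁻²

ΔT = +0.5 K, ΔS = +1.08 psu (deep − shallow).
Δρ/ρ₀ = −αΔT + βΔS = -6.50 × 10⁻⁵ + 8.10 × 10⁻⁴ = 7.45 × 10⁻⁴, so Δρ ≈ 0.7644 kg m⁻³.
N² = (g/ρ₀)·Δρ/Δz = g·(Δρ/ρ₀)/Δz = 9.81 × 7.45 × 10⁻⁴ / 49 = 1.4915 × 10⁻⁴ s⁻² ≈ 1.49 × 10⁻⁴ s⁻².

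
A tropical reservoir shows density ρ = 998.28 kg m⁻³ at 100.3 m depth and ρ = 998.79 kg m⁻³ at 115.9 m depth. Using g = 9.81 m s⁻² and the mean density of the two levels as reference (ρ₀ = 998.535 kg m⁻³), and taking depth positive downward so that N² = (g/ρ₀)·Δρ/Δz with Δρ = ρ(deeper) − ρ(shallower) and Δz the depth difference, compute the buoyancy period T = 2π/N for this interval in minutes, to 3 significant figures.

5.84 min

Δρ = 998.79 − 998.28 = 0.51 kg m⁻³ over Δz = 115.9 − 100.3 = 15.6 m.
N² = (9.81/998.535) × (0.51/15.6) = 3.2118 × 10⁻⁴ s⁻².
N = √(3.2118 × 10⁻⁴) = 0.017921 rad s⁻¹, so T = 2π/N = 350.60 s = 5.8433 min ≈ 5.84 min.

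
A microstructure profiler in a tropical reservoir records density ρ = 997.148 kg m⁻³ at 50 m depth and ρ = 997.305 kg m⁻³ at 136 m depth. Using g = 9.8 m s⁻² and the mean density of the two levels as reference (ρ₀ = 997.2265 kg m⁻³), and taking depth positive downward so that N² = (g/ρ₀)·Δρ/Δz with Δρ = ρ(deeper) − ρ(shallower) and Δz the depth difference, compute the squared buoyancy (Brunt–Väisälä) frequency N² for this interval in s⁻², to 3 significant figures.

Δρ = 997.305 − 997.148 = 0.157 kg m⁻³ over Δz = 136 − 50 = 86 m.
N² = (9.8/997.2265) × (0.157/86) = 1.7940 × 10⁻⁵ s⁻² ≈ 1.79 × 10⁻⁵ s⁻².

1.79 × 10⁻⁵ s⁻²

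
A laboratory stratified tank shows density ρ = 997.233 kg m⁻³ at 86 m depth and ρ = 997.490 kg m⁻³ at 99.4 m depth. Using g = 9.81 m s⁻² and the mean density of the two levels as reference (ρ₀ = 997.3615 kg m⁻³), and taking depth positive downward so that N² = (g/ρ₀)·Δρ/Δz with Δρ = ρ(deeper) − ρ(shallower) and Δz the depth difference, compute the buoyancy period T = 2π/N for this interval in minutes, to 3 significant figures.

Δρ = 997.490 − 997.233 = 0.257 kg m⁻³ over Δz = 99.4 − 86 = 13.4 m.
N² = (9.81/997.3615) × (0.257/13.4) = 1.8864 × 10⁻⁴ s⁻².
N = √(1.8864 × 10⁻⁴) = 0.013735 rad s⁻¹, so T = 2π/N = 457.46 s = 7.6243 min ≈ 7.62 min.
Since Δρ > 0 the layer is stably stratified.

7.62 min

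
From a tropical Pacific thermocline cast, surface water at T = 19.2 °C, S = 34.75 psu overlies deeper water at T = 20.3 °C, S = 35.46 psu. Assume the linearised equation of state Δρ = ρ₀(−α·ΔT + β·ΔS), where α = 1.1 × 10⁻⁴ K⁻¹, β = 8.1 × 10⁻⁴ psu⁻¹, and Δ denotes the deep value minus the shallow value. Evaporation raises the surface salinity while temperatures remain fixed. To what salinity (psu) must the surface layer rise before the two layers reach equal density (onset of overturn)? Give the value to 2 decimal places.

Neutral buoyancy requires −α(T_deep − T_surf) + β(S_deep − S_surf′) = 0.
S_surf′ = S_deep − (α/β)·ΔT = 35.46 − (1.1 × 10⁻⁴/8.1 × 10⁻⁴)·(+1.1) = 35.3106 psu.
Increase required: 35.3106 − 34.75 = 0.5606 psu.

35.31 psu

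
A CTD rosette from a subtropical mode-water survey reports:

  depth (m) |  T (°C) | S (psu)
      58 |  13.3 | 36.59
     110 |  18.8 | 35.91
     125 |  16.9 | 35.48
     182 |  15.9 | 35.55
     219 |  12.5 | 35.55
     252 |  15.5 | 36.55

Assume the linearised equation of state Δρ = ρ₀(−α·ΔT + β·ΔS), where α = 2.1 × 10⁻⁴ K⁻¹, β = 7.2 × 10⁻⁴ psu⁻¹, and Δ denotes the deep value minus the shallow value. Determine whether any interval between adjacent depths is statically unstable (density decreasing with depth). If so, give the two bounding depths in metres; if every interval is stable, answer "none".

Evaluate Δρ/ρ₀ = −αΔT + βΔS across each adjacent pair:
  58–110 m: −αΔT+βΔS = −(2.1 × 10⁻⁴)(+5.5)+(7.2 × 10⁻⁴)(-0.68) = -1.6 × 10⁻³ → UNSTABLE
  110–125 m: −αΔT+βΔS = −(2.1 × 10⁻⁴)(-1.9)+(7.2 × 10⁻⁴)(-0.43) = 8.9 × 10⁻⁵ → stable
  125–182 m: −αΔT+βΔS = −(2.1 × 10⁻⁴)(-1.0)+(7.2 × 10⁻⁴)(+0.07) = 2.6 × 10⁻⁴ → stable
  182–219 m: −αΔT+βΔS = −(2.1 × 10⁻⁴)(-3.4)+(7.2 × 10⁻⁴)(+0.00) = 7.1 × 10⁻⁴ → stable
  219–252 m: −αΔT+βΔS = −(2.1 × 10⁻⁴)(+3.0)+(7.2 × 10⁻⁴)(+1.00) = 9.0 × 10⁻⁵ → stable
The 58–110 m interval has Δρ < 0: lighter water underlies denser water.

58–110 m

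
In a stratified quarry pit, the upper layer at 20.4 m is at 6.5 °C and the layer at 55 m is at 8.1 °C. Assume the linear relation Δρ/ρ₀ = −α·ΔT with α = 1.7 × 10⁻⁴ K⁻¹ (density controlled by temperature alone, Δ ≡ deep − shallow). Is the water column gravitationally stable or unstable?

unstable

ΔT = 8.1 − 6.5 = +1.6 K, so Δρ/ρ₀ = −αΔT = -2.72 × 10⁻⁴.
Δρ/ρ₀ < 0, so Δρ < 0: deeper water is lighter → statically unstable; the column would overturn.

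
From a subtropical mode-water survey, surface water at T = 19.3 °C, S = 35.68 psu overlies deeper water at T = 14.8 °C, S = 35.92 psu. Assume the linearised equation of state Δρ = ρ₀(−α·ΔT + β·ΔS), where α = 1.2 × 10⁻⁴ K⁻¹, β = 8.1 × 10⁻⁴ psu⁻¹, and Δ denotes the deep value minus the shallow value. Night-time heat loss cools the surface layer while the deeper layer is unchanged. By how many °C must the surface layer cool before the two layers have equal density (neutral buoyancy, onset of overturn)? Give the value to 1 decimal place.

Neutral buoyancy requires Δρ = 0, i.e. −α(T_deep − T_surf′) + β(S_deep − S_surf) = 0.
T_surf′ = T_deep − (β/α)·ΔS = 14.8 − (8.1 × 10⁻⁴/1.2 × 10⁻⁴)·(+0.24) = 13.180 °C.
Cooling required: 19.3 − (13.180) = 6.120 °C.

6.1 °C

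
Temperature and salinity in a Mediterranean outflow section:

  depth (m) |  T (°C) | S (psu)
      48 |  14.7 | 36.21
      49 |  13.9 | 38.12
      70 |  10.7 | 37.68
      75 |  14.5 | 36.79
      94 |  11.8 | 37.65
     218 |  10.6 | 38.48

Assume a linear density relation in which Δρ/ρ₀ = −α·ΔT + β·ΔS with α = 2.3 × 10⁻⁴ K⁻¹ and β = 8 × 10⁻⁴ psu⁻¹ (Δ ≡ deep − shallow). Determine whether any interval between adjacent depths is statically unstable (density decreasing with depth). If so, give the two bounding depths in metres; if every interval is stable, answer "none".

Evaluate Δρ/ρ₀ = −αΔT + βΔS across each adjacent pair:
  48–49 m: −αΔT+βΔS = −(2.3 × 10⁻⁴)(-0.8)+(8 × 10⁻⁴)(+1.91) = 1.7 × 10⁻³ → stable
  49–70 m: −αΔT+βΔS = −(2.3 × 10⁻⁴)(-3.2)+(8 × 10⁻⁴)(-0.44) = 3.8 × 10⁻⁴ → stable
  70–75 m: −αΔT+βΔS = −(2.3 × 10⁻⁴)(+3.8)+(8 × 10⁻⁴)(-0.89) = -1.6 × 10⁻³ → UNSTABLE
  75–94 m: −αΔT+βΔS = −(2.3 × 10⁻⁴)(-2.7)+(8 × 10⁻⁴)(+0.86) = 1.3 × 10⁻³ → stable
  94–218 m: −αΔT+βΔS = −(2.3 × 10⁻⁴)(-1.2)+(8 × 10⁻⁴)(+0.83) = 9.4 × 10⁻⁴ → stable
The 70–75 m interval has Δρ < 0: lighter water underlies denser water.

70–75 m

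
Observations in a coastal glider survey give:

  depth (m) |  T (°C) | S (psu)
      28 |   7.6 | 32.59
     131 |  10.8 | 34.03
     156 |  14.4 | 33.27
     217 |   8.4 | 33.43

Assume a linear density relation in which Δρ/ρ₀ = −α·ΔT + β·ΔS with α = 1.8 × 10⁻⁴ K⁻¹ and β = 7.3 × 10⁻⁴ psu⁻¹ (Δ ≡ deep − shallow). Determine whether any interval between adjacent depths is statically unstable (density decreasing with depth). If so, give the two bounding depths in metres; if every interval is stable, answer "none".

Evaluate Δρ/ρ₀ = −αΔT + βΔS across each adjacent pair:
  28–131 m: −αΔT+βΔS = −(1.8 × 10⁻⁴)(+3.2)+(7.3 × 10⁻⁴)(+1.44) = 4.8 × 10⁻⁴ → stable
  131–156 m: −αΔT+βΔS = −(1.8 × 10⁻⁴)(+3.6)+(7.3 × 10⁻⁴)(-0.76) = -1.2 × 10⁻³ → UNSTABLE
  156–217 m: −αΔT+βΔS = −(1.8 × 10⁻⁴)(-6.0)+(7.3 × 10⁻⁴)(+0.16) = 1.2 × 10⁻³ → stable
The 131–156 m interval has Δρ < 0: lighter water underlies denser water.

131–156 m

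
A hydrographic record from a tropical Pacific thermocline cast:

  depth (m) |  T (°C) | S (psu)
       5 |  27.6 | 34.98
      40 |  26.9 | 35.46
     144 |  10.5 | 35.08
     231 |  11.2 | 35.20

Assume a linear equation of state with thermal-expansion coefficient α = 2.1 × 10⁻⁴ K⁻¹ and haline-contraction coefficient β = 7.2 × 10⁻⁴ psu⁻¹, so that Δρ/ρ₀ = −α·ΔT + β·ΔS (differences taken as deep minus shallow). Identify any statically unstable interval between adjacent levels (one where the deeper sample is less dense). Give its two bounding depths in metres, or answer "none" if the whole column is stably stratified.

144–231 m

Evaluate Δρ/ρ₀ = −αΔT + βΔS across each adjacent pair:
  5–40 m: −αΔT+βΔS = −(2.1 × 10⁻⁴)(-0.7)+(7.2 × 10⁻⁴)(+0.48) = 4.9 × 10⁻⁴ → stable
  40–144 m: −αΔT+βΔS = −(2.1 × 10⁻⁴)(-16.4)+(7.2 × 10⁻⁴)(-0.38) = 3.2 × 10⁻³ → stable
  144–231 m: −αΔT+βΔS = −(2.1 × 10⁻⁴)(+0.7)+(7.2 × 10⁻⁴)(+0.12) = -6.1 × 10⁻⁵ → UNSTABLE
The 144–231 m interval has Δρ < 0: lighter water underlies denser water.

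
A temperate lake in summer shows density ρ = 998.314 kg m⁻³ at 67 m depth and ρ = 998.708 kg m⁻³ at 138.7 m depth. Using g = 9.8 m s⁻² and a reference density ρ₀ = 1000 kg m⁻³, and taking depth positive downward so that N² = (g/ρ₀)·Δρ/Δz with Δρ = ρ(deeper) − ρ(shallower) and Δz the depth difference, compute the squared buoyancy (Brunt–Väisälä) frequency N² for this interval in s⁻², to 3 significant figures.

Δρ = 998.708 − 998.314 = 0.394 kg m⁻³ over Δz = 138.7 − 67 = 71.7 m.
N² = (9.8/1000) × (0.394/71.7) = 5.3852 × 10⁻⁵ s⁻² ≈ 5.39 × 10⁻⁵ s⁻².

5.39 × 10⁻⁵ s⁻²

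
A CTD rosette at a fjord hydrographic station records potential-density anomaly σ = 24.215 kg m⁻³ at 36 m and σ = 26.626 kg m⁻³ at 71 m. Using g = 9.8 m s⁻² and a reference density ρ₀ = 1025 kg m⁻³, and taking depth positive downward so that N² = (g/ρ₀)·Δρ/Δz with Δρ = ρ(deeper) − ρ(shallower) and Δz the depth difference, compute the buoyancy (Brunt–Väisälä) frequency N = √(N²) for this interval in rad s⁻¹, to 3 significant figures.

Δρ = 1026.626 − 1024.215 = 2.411 kg m⁻³ over Δz = 71 − 36 = 35 m.
N² = (9.8/1025) × (2.411/35) = 6.5861 × 10⁻⁴ s⁻².
N = √(6.5861 × 10⁻⁴) = 0.025663 rad s⁻¹ ≈ 0.0257 rad s⁻¹.
N² > 0, so the interval is statically stable.

0.0257 rad s⁻¹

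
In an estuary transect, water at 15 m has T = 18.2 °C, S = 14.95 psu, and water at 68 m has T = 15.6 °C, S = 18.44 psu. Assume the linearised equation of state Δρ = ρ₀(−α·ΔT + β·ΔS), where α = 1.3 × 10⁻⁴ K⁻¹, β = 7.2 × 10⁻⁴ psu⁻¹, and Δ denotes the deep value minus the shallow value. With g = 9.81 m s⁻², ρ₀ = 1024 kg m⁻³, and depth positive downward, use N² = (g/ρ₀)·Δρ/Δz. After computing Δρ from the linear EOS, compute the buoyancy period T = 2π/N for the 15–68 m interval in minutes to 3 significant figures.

ΔT = -2.6 K, ΔS = +3.49 psu (deep − shallow).
Δρ/ρ₀ = −αΔT + βΔS = 3.38 × 10⁻⁴ + 2.5128 × 10⁻³ = 2.8508 × 10⁻³, so Δρ ≈ 2.919 kg m⁻³.
N² = (g/ρ₀)·Δρ/Δz = g·(Δρ/ρ₀)/Δz = 9.81 × 2.8508 × 10⁻³ / 53 = 5.2767 × 10⁻⁴ s⁻².
N = √(5.2767 × 10⁻⁴) = 0.022971 rad s⁻¹ → T = 2π/N = 273.53 s = 4.5588 min ≈ 4.56 min.

4.56 min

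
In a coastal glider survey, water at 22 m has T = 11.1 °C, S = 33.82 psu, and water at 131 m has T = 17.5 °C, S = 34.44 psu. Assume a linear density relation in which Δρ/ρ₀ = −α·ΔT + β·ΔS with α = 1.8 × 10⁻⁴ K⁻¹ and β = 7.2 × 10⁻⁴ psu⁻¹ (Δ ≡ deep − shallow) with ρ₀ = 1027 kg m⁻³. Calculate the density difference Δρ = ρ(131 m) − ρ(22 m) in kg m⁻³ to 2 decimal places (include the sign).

ΔT = +6.4 K, ΔS = +0.62 psu (deep − shallow).
Δρ/ρ₀ = −(1.8 × 10⁻⁴)(+6.4) + (7.2 × 10⁻⁴)(+0.62) = -7.056 × 10⁻⁴.
Δρ = 1027 × (-7.056 × 10⁻⁴) = -0.72 kg m⁻³.
Negative Δρ: lighter below, statically unstable.

-0.72 kg m⁻³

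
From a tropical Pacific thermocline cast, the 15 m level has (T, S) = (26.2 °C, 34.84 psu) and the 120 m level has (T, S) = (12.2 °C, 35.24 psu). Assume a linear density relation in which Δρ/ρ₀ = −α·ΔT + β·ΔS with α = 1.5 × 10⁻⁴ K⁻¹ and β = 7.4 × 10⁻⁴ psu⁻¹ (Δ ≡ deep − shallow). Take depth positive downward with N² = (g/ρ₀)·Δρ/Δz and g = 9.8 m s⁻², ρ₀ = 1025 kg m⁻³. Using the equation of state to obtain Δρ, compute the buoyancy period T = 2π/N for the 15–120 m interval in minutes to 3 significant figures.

ΔT = -14.0 K, ΔS = +0.40 psu (deep − shallow).
Δρ/ρ₀ = −αΔT + βΔS = 2.10 × 10⁻³ + 2.96 × 10⁻⁴ = 2.396 × 10⁻³, so Δρ ≈ 2.456 kg m⁻³.
N² = (g/ρ₀)·Δρ/Δz = g·(Δρ/ρ₀)/Δz = 9.8 × 2.396 × 10⁻³ / 105 = 2.2363 × 10⁻⁴ s⁻².
N = √(2.2363 × 10⁻⁴) = 0.014954 rad s⁻¹ → T = 2π/N = 420.17 s = 7.0028 min ≈ 7.00 min.

7.00 min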